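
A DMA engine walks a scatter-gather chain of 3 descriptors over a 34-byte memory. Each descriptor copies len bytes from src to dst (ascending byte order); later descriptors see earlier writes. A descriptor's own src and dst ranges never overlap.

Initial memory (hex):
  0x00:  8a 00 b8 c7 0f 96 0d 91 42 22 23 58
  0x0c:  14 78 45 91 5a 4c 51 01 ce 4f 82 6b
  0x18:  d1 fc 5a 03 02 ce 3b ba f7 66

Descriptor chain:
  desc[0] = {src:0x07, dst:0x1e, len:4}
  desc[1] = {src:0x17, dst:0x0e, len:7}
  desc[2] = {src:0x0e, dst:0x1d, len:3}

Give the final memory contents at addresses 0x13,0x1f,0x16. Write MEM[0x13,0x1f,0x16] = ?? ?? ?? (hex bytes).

MEM[0x13,0x1f,0x16] = 02 fc 82

D0: mem[0x1e..0x21] <- [91 42 22 23]
D1: mem[0x0e..0x14] <- [6b d1 fc 5a 03 02 ce]
D2: mem[0x1d..0x1f] <- [6b d1 fc]
query mem[0x13]=0x02, mem[0x1f]=0xfc, mem[0x16]=0x82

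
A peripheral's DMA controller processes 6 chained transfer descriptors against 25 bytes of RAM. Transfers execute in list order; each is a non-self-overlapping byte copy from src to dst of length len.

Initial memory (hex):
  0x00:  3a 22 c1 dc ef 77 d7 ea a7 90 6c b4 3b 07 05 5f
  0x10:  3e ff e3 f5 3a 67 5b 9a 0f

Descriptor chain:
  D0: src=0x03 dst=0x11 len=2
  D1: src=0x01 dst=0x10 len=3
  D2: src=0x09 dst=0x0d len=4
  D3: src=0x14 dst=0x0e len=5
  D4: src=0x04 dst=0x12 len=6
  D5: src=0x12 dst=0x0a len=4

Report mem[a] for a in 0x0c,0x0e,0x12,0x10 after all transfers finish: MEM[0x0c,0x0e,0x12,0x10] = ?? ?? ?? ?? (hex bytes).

MEM[0x0c,0x0e,0x12,0x10] = d7 3a ef 5b

D0: mem[0x11..0x12] <- [dc ef]
D1: mem[0x10..0x12] <- [22 c1 dc]
D2: mem[0x0d..0x10] <- [90 6c b4 3b]
D3: mem[0x0e..0x12] <- [3a 67 5b 9a 0f]
D4: mem[0x12..0x17] <- [ef 77 d7 ea a7 90]
D5: mem[0x0a..0x0d] <- [ef 77 d7 ea]
query mem[0x0c]=0xd7, mem[0x0e]=0x3a, mem[0x12]=0xef, mem[0x10]=0x5b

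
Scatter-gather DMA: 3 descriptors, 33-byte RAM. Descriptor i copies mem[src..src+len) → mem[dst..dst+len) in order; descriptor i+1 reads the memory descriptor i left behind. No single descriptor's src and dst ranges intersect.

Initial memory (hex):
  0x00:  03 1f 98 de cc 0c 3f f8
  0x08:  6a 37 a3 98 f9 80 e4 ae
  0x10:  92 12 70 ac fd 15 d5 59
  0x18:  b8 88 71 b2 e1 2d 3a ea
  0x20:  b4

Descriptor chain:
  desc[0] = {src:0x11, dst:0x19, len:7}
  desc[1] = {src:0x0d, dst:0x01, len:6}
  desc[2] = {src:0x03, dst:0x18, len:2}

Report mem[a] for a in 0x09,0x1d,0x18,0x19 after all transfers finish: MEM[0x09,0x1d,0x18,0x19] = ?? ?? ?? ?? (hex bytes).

#0 dst[0x19+7] := {0x12,0x70,0xac,0xfd,0x15,0xd5,0x59}
#1 dst[0x01+6] := {0x80,0xe4,0xae,0x92,0x12,0x70}
#2 dst[0x18+2] := {0xae,0x92}
query mem[0x09]=0x37, mem[0x1d]=0x15, mem[0x18]=0xae, mem[0x19]=0x92

MEM[0x09,0x1d,0x18,0x19] = 37 15 ae 92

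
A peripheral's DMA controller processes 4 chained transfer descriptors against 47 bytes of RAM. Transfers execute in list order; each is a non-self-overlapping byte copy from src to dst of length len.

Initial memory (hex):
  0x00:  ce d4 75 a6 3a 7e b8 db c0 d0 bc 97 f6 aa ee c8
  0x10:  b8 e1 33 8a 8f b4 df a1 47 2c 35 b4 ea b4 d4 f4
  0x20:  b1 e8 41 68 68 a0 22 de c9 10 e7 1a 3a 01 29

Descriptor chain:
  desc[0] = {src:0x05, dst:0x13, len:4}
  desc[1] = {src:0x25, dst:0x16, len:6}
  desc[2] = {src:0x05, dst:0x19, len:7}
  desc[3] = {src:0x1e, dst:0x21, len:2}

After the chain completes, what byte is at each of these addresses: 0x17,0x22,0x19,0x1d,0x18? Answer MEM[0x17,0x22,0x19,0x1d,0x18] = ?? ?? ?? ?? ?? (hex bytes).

  after D0: wrote 4B at 0x13 = 7eb8dbc0
  after D1: wrote 6B at 0x16 = a022dec910e7
  after D2: wrote 7B at 0x19 = 7eb8dbc0d0bc97
  after D3: wrote 2B at 0x21 = bc97
query mem[0x17]=0x22, mem[0x22]=0x97, mem[0x19]=0x7e, mem[0x1d]=0xd0, mem[0x18]=0xde

MEM[0x17,0x22,0x19,0x1d,0x18] = 22 97 7e d0 de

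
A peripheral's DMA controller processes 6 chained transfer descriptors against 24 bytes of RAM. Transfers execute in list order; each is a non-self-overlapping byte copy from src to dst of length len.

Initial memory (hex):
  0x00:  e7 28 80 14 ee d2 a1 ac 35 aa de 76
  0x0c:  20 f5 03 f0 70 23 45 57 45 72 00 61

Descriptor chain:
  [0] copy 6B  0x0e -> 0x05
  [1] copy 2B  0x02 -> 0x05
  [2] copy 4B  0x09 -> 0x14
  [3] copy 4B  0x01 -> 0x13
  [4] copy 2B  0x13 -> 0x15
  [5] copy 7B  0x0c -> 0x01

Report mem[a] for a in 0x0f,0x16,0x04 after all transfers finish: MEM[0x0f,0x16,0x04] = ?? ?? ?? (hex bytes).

MEM[0x0f,0x16,0x04] = f0 80 f0

[0] 0x0e->0x05 len=6 : 03 f0 70 23 45 57
[1] 0x02->0x05 len=2 : 80 14
[2] 0x09->0x14 len=4 : 45 57 76 20
[3] 0x01->0x13 len=4 : 28 80 14 ee
[4] 0x13->0x15 len=2 : 28 80
[5] 0x0c->0x01 len=7 : 20 f5 03 f0 70 23 45
query mem[0x0f]=0xf0, mem[0x16]=0x80, mem[0x04]=0xf0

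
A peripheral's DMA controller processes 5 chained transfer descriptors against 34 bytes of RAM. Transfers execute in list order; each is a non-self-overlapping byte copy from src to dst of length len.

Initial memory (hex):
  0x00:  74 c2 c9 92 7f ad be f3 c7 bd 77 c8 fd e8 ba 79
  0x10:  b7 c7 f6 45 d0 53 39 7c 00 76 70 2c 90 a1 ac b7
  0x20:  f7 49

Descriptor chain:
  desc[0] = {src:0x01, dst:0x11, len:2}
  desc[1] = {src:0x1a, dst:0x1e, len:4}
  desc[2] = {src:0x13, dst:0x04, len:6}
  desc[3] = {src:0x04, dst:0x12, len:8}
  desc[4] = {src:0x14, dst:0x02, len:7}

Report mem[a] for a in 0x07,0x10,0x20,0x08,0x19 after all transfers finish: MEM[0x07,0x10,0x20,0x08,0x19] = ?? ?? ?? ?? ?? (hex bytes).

D0: mem[0x11..0x12] <- [c2 c9]
D1: mem[0x1e..0x21] <- [70 2c 90 a1]
D2: mem[0x04..0x09] <- [45 d0 53 39 7c 00]
D3: mem[0x12..0x19] <- [45 d0 53 39 7c 00 77 c8]
D4: mem[0x02..0x08] <- [53 39 7c 00 77 c8 70]
query mem[0x07]=0xc8, mem[0x10]=0xb7, mem[0x20]=0x90, mem[0x08]=0x70, mem[0x19]=0xc8

MEM[0x07,0x10,0x20,0x08,0x19] = c8 b7 90 70 c8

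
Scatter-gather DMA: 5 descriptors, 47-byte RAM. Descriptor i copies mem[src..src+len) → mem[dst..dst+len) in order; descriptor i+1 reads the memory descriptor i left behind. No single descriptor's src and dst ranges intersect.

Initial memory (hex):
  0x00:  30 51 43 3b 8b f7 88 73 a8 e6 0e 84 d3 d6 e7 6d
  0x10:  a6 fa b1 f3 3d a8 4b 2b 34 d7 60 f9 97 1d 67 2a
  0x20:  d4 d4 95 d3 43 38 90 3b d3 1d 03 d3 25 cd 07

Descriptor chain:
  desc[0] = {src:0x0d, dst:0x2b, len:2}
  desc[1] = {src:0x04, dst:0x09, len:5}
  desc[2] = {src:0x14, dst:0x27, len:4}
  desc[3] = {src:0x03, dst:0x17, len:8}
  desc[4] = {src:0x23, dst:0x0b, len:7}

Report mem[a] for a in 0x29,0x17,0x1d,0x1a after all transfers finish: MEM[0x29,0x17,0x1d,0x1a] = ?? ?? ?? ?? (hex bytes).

D0: mem[0x2b..0x2c] <- [d6 e7]
D1: mem[0x09..0x0d] <- [8b f7 88 73 a8]
D2: mem[0x27..0x2a] <- [3d a8 4b 2b]
D3: mem[0x17..0x1e] <- [3b 8b f7 88 73 a8 8b f7]
D4: mem[0x0b..0x11] <- [d3 43 38 90 3d a8 4b]
query mem[0x29]=0x4b, mem[0x17]=0x3b, mem[0x1d]=0x8b, mem[0x1a]=0x88

MEM[0x29,0x17,0x1d,0x1a] = 4b 3b 8b 88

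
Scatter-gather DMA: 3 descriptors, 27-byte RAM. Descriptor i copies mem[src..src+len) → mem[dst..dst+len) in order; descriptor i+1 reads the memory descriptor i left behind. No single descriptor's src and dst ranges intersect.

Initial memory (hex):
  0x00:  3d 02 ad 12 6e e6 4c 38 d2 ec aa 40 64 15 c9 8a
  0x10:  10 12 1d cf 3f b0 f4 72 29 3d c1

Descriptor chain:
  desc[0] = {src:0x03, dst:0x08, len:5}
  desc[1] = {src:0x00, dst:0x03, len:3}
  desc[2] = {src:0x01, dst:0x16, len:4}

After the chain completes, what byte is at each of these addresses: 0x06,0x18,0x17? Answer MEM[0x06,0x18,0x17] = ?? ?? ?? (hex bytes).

MEM[0x06,0x18,0x17] = 4c 3d ad

#0 dst[0x08+5] := {0x12,0x6e,0xe6,0x4c,0x38}
#1 dst[0x03+3] := {0x3d,0x02,0xad}
#2 dst[0x16+4] := {0x02,0xad,0x3d,0x02}
query mem[0x06]=0x4c, mem[0x18]=0x3d, mem[0x17]=0xad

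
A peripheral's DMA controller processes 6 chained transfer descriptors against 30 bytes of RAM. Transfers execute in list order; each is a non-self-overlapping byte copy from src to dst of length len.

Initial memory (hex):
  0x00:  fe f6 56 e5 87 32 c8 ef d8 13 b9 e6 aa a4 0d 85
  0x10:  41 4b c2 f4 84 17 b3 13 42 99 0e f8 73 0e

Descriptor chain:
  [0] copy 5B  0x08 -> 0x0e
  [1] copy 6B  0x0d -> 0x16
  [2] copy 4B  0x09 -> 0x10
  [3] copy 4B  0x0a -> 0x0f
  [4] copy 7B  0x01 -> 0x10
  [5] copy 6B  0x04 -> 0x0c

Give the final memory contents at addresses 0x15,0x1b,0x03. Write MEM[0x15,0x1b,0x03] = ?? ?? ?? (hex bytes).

#0 dst[0x0e+5] := {0xd8,0x13,0xb9,0xe6,0xaa}
#1 dst[0x16+6] := {0xa4,0xd8,0x13,0xb9,0xe6,0xaa}
#2 dst[0x10+4] := {0x13,0xb9,0xe6,0xaa}
#3 dst[0x0f+4] := {0xb9,0xe6,0xaa,0xa4}
#4 dst[0x10+7] := {0xf6,0x56,0xe5,0x87,0x32,0xc8,0xef}
#5 dst[0x0c+6] := {0x87,0x32,0xc8,0xef,0xd8,0x13}
query mem[0x15]=0xc8, mem[0x1b]=0xaa, mem[0x03]=0xe5

MEM[0x15,0x1b,0x03] = c8 aa e5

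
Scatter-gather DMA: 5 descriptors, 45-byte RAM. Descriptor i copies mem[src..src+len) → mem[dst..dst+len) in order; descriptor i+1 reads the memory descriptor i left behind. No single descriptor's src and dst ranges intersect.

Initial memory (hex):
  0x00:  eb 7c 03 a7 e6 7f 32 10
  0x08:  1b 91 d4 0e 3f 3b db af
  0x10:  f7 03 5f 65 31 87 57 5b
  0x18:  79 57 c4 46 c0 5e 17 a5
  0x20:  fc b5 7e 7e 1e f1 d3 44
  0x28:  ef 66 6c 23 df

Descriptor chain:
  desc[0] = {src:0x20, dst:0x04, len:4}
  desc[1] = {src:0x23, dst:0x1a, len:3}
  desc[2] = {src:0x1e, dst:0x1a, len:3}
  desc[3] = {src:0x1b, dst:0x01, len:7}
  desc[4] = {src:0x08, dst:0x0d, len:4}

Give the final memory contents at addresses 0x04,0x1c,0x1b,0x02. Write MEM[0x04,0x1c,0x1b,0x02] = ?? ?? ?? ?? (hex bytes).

  after D0: wrote 4B at 0x04 = fcb57e7e
  after D1: wrote 3B at 0x1a = 7e1ef1
  after D2: wrote 3B at 0x1a = 17a5fc
  after D3: wrote 7B at 0x01 = a5fc5e17a5fcb5
  after D4: wrote 4B at 0x0d = 1b91d40e
query mem[0x04]=0x17, mem[0x1c]=0xfc, mem[0x1b]=0xa5, mem[0x02]=0xfc

MEM[0x04,0x1c,0x1b,0x02] = 17 fc a5 fc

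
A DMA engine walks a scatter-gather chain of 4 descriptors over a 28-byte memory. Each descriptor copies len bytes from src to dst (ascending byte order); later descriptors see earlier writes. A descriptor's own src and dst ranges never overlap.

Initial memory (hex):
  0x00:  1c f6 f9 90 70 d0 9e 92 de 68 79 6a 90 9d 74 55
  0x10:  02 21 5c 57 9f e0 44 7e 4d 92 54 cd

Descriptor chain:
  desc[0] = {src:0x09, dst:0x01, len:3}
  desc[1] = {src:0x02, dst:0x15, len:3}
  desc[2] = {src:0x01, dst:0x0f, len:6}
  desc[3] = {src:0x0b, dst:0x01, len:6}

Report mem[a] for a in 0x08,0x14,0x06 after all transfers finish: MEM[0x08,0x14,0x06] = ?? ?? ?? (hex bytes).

D0: mem[0x01..0x03] <- [68 79 6a]
D1: mem[0x15..0x17] <- [79 6a 70]
D2: mem[0x0f..0x14] <- [68 79 6a 70 d0 9e]
D3: mem[0x01..0x06] <- [6a 90 9d 74 68 79]
query mem[0x08]=0xde, mem[0x14]=0x9e, mem[0x06]=0x79

MEM[0x08,0x14,0x06] = de 9e 79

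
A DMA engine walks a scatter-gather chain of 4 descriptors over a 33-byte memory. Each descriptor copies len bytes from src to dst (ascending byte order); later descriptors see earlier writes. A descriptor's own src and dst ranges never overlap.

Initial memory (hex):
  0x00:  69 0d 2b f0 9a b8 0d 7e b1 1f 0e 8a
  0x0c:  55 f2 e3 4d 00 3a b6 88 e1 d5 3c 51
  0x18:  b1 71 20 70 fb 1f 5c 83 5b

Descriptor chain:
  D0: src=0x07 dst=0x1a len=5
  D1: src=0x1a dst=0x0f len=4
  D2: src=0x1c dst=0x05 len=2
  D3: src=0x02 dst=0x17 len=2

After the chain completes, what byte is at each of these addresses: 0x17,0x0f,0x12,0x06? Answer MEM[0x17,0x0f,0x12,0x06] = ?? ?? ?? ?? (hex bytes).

MEM[0x17,0x0f,0x12,0x06] = 2b 7e 0e 0e

D0: mem[0x1a..0x1e] <- [7e b1 1f 0e 8a]
D1: mem[0x0f..0x12] <- [7e b1 1f 0e]
D2: mem[0x05..0x06] <- [1f 0e]
D3: mem[0x17..0x18] <- [2b f0]
query mem[0x17]=0x2b, mem[0x0f]=0x7e, mem[0x12]=0x0e, mem[0x06]=0x0e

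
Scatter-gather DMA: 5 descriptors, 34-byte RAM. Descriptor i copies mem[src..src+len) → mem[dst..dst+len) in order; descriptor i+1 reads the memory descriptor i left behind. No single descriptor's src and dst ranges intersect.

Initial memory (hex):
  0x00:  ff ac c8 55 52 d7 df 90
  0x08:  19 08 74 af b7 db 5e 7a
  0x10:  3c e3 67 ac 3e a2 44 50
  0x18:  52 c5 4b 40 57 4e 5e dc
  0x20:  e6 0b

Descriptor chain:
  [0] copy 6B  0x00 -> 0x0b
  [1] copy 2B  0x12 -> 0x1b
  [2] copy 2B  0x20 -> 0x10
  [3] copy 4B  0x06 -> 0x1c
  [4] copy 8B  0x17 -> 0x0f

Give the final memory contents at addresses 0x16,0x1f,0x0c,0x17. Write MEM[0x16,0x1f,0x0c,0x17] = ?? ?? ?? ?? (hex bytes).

D0: mem[0x0b..0x10] <- [ff ac c8 55 52 d7]
D1: mem[0x1b..0x1c] <- [67 ac]
D2: mem[0x10..0x11] <- [e6 0b]
D3: mem[0x1c..0x1f] <- [df 90 19 08]
D4: mem[0x0f..0x16] <- [50 52 c5 4b 67 df 90 19]
query mem[0x16]=0x19, mem[0x1f]=0x08, mem[0x0c]=0xac, mem[0x17]=0x50

MEM[0x16,0x1f,0x0c,0x17] = 19 08 ac 50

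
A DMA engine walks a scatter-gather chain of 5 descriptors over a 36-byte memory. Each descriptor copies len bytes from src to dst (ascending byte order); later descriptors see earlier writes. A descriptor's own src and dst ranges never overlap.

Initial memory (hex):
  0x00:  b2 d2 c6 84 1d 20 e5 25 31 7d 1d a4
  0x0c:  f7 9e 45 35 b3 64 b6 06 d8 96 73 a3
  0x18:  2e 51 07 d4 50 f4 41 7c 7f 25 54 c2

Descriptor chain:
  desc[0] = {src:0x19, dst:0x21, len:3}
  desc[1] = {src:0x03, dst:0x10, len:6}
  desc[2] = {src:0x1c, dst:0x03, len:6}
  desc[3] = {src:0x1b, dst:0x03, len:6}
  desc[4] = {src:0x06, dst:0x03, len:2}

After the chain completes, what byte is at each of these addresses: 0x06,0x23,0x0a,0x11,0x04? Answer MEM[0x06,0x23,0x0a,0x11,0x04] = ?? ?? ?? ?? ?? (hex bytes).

MEM[0x06,0x23,0x0a,0x11,0x04] = 41 d4 1d 1d 7c

[0] 0x19->0x21 len=3 : 51 07 d4
[1] 0x03->0x10 len=6 : 84 1d 20 e5 25 31
[2] 0x1c->0x03 len=6 : 50 f4 41 7c 7f 51
[3] 0x1b->0x03 len=6 : d4 50 f4 41 7c 7f
[4] 0x06->0x03 len=2 : 41 7c
query mem[0x06]=0x41, mem[0x23]=0xd4, mem[0x0a]=0x1d, mem[0x11]=0x1d, mem[0x04]=0x7c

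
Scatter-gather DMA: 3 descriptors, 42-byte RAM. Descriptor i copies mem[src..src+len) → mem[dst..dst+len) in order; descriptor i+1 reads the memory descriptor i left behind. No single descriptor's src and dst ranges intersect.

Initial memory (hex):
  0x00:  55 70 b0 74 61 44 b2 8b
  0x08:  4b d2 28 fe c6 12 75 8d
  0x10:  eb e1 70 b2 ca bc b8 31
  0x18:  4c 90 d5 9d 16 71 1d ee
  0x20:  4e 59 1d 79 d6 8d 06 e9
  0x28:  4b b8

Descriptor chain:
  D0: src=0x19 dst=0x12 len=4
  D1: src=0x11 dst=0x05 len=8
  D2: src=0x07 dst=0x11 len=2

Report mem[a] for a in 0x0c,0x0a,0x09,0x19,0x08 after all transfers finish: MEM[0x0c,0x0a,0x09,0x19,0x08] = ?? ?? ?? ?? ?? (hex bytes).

MEM[0x0c,0x0a,0x09,0x19,0x08] = 4c b8 16 90 9d

#0 dst[0x12+4] := {0x90,0xd5,0x9d,0x16}
#1 dst[0x05+8] := {0xe1,0x90,0xd5,0x9d,0x16,0xb8,0x31,0x4c}
#2 dst[0x11+2] := {0xd5,0x9d}
query mem[0x0c]=0x4c, mem[0x0a]=0xb8, mem[0x09]=0x16, mem[0x19]=0x90, mem[0x08]=0x9d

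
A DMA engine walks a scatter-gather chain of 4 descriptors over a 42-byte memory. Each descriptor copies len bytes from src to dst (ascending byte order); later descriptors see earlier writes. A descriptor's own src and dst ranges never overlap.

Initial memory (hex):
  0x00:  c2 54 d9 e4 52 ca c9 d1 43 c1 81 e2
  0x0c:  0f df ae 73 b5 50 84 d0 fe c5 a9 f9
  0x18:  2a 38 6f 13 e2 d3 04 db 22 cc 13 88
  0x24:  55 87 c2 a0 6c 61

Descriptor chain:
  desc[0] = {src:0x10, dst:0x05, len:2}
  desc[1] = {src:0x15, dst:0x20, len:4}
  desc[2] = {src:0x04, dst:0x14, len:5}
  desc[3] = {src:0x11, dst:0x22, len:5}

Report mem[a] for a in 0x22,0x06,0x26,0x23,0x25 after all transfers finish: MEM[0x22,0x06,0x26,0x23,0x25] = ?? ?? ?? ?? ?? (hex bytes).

D0: mem[0x05..0x06] <- [b5 50]
D1: mem[0x20..0x23] <- [c5 a9 f9 2a]
D2: mem[0x14..0x18] <- [52 b5 50 d1 43]
D3: mem[0x22..0x26] <- [50 84 d0 52 b5]
query mem[0x22]=0x50, mem[0x06]=0x50, mem[0x26]=0xb5, mem[0x23]=0x84, mem[0x25]=0x52

MEM[0x22,0x06,0x26,0x23,0x25] = 50 50 b5 84 52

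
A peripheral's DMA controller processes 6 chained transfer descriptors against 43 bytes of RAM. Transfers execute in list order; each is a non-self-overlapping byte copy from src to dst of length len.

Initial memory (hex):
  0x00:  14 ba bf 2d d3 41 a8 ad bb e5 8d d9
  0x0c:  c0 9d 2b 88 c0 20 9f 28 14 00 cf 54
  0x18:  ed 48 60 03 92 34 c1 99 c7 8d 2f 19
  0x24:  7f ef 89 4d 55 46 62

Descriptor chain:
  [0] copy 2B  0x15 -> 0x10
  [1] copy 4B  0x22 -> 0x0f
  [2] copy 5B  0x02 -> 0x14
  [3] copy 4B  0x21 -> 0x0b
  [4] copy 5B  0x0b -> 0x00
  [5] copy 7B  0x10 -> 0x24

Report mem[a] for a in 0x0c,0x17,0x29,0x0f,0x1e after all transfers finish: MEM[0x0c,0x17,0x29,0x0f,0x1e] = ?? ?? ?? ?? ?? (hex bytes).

MEM[0x0c,0x17,0x29,0x0f,0x1e] = 2f 41 2d 2f c1

  after D0: wrote 2B at 0x10 = 00cf
  after D1: wrote 4B at 0x0f = 2f197fef
  after D2: wrote 5B at 0x14 = bf2dd341a8
  after D3: wrote 4B at 0x0b = 8d2f197f
  after D4: wrote 5B at 0x00 = 8d2f197f2f
  after D5: wrote 7B at 0x24 = 197fef28bf2dd3
query mem[0x0c]=0x2f, mem[0x17]=0x41, mem[0x29]=0x2d, mem[0x0f]=0x2f, mem[0x1e]=0xc1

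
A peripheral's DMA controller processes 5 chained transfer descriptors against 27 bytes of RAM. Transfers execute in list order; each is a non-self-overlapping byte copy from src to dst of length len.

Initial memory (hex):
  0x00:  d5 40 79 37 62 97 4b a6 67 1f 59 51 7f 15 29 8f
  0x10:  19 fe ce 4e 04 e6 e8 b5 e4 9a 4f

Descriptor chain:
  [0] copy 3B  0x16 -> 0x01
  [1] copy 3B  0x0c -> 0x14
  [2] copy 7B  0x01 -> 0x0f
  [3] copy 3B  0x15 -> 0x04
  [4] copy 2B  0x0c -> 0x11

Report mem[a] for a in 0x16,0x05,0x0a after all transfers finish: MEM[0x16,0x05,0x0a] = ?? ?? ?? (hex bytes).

  after D0: wrote 3B at 0x01 = e8b5e4
  after D1: wrote 3B at 0x14 = 7f1529
  after D2: wrote 7B at 0x0f = e8b5e462974ba6
  after D3: wrote 3B at 0x04 = a629b5
  after D4: wrote 2B at 0x11 = 7f15
query mem[0x16]=0x29, mem[0x05]=0x29, mem[0x0a]=0x59

MEM[0x16,0x05,0x0a] = 29 29 59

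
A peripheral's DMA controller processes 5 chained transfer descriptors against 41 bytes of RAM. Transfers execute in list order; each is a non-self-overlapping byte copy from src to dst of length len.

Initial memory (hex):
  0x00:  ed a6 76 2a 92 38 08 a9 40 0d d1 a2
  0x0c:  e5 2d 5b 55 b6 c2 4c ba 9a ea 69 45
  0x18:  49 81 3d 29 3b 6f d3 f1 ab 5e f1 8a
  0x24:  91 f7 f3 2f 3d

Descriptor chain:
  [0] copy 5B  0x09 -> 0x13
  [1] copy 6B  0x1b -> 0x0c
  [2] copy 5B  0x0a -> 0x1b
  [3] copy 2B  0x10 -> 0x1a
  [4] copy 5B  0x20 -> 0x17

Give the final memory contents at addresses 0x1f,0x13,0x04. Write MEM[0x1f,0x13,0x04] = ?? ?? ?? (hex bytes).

MEM[0x1f,0x13,0x04] = 6f 0d 92

  after D0: wrote 5B at 0x13 = 0dd1a2e52d
  after D1: wrote 6B at 0x0c = 293b6fd3f1ab
  after D2: wrote 5B at 0x1b = d1a2293b6f
  after D3: wrote 2B at 0x1a = f1ab
  after D4: wrote 5B at 0x17 = ab5ef18a91
query mem[0x1f]=0x6f, mem[0x13]=0x0d, mem[0x04]=0x92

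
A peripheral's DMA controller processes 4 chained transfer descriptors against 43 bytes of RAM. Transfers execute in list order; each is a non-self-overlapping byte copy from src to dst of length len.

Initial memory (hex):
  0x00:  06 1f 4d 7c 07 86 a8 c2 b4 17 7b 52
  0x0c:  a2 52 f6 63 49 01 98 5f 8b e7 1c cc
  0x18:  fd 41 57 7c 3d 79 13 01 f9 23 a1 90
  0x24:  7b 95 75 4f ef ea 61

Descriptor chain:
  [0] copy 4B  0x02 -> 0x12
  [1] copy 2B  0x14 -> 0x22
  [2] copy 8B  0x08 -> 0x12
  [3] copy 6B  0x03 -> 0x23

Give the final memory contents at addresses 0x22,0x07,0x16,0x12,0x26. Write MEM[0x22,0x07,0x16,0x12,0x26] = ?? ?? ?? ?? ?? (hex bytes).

  after D0: wrote 4B at 0x12 = 4d7c0786
  after D1: wrote 2B at 0x22 = 0786
  after D2: wrote 8B at 0x12 = b4177b52a252f663
  after D3: wrote 6B at 0x23 = 7c0786a8c2b4
query mem[0x22]=0x07, mem[0x07]=0xc2, mem[0x16]=0xa2, mem[0x12]=0xb4, mem[0x26]=0xa8

MEM[0x22,0x07,0x16,0x12,0x26] = 07 c2 a2 b4 a8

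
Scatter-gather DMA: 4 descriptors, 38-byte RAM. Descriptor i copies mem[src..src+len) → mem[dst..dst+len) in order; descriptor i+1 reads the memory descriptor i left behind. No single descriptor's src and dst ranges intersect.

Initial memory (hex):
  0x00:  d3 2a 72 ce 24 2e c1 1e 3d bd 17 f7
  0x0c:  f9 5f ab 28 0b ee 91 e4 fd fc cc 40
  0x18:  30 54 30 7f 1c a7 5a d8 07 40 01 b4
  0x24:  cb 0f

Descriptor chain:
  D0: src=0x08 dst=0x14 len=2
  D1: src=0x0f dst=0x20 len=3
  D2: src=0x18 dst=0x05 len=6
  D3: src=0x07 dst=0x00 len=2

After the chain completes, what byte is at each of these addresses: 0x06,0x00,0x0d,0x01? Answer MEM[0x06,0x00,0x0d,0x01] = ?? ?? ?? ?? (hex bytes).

  after D0: wrote 2B at 0x14 = 3dbd
  after D1: wrote 3B at 0x20 = 280bee
  after D2: wrote 6B at 0x05 = 3054307f1ca7
  after D3: wrote 2B at 0x00 = 307f
query mem[0x06]=0x54, mem[0x00]=0x30, mem[0x0d]=0x5f, mem[0x01]=0x7f

MEM[0x06,0x00,0x0d,0x01] = 54 30 5f 7f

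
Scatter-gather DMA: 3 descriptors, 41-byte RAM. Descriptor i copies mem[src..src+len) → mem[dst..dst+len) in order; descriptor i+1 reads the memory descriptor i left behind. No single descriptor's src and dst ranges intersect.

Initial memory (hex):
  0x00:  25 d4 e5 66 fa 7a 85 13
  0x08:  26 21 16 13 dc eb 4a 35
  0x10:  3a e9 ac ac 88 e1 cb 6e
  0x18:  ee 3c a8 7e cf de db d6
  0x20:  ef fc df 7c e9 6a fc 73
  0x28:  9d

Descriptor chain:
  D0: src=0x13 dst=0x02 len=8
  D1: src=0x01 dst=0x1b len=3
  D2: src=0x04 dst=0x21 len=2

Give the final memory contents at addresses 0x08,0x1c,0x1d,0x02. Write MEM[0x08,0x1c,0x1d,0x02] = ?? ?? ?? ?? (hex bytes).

MEM[0x08,0x1c,0x1d,0x02] = 3c ac 88 ac

#0 dst[0x02+8] := {0xac,0x88,0xe1,0xcb,0x6e,0xee,0x3c,0xa8}
#1 dst[0x1b+3] := {0xd4,0xac,0x88}
#2 dst[0x21+2] := {0xe1,0xcb}
query mem[0x08]=0x3c, mem[0x1c]=0xac, mem[0x1d]=0x88, mem[0x02]=0xac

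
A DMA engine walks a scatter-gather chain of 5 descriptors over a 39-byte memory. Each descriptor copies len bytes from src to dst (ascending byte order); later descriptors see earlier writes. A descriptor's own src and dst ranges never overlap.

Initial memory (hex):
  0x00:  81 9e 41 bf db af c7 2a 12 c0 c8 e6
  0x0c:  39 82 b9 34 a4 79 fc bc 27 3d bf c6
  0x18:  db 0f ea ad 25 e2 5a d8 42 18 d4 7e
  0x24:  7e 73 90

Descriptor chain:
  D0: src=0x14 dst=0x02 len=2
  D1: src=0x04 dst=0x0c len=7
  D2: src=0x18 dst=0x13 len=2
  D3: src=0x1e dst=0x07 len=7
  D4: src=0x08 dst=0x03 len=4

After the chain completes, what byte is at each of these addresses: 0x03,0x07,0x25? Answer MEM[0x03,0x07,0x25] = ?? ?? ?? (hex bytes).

#0 dst[0x02+2] := {0x27,0x3d}
#1 dst[0x0c+7] := {0xdb,0xaf,0xc7,0x2a,0x12,0xc0,0xc8}
#2 dst[0x13+2] := {0xdb,0x0f}
#3 dst[0x07+7] := {0x5a,0xd8,0x42,0x18,0xd4,0x7e,0x7e}
#4 dst[0x03+4] := {0xd8,0x42,0x18,0xd4}
query mem[0x03]=0xd8, mem[0x07]=0x5a, mem[0x25]=0x73

MEM[0x03,0x07,0x25] = d8 5a 73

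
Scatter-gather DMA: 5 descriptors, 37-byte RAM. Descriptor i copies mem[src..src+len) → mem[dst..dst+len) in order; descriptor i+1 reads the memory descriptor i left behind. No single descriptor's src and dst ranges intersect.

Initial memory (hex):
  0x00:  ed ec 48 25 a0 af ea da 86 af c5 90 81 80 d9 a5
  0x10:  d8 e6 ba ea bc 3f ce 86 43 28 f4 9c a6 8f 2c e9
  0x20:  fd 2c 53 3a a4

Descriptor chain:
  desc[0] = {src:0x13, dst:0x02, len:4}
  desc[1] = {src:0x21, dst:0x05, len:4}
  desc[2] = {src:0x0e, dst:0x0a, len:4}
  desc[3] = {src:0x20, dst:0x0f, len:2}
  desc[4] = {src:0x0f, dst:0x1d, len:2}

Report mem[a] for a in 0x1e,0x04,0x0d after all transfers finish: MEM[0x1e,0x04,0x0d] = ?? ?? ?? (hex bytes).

#0 dst[0x02+4] := {0xea,0xbc,0x3f,0xce}
#1 dst[0x05+4] := {0x2c,0x53,0x3a,0xa4}
#2 dst[0x0a+4] := {0xd9,0xa5,0xd8,0xe6}
#3 dst[0x0f+2] := {0xfd,0x2c}
#4 dst[0x1d+2] := {0xfd,0x2c}
query mem[0x1e]=0x2c, mem[0x04]=0x3f, mem[0x0d]=0xe6

MEM[0x1e,0x04,0x0d] = 2c 3f e6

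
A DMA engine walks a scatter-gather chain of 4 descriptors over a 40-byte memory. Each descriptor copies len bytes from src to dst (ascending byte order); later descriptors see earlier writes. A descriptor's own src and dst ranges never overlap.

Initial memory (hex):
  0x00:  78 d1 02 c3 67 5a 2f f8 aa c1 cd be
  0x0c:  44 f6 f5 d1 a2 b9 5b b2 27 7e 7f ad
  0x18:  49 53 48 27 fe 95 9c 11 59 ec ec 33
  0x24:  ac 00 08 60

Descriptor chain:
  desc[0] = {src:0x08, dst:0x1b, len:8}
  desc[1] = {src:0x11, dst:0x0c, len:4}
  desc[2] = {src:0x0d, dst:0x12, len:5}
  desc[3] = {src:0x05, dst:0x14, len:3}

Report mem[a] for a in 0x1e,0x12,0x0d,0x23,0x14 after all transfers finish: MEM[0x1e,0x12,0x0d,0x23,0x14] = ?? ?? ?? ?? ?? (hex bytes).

MEM[0x1e,0x12,0x0d,0x23,0x14] = be 5b 5b 33 5a

#0 dst[0x1b+8] := {0xaa,0xc1,0xcd,0xbe,0x44,0xf6,0xf5,0xd1}
#1 dst[0x0c+4] := {0xb9,0x5b,0xb2,0x27}
#2 dst[0x12+5] := {0x5b,0xb2,0x27,0xa2,0xb9}
#3 dst[0x14+3] := {0x5a,0x2f,0xf8}
query mem[0x1e]=0xbe, mem[0x12]=0x5b, mem[0x0d]=0x5b, mem[0x23]=0x33, mem[0x14]=0x5a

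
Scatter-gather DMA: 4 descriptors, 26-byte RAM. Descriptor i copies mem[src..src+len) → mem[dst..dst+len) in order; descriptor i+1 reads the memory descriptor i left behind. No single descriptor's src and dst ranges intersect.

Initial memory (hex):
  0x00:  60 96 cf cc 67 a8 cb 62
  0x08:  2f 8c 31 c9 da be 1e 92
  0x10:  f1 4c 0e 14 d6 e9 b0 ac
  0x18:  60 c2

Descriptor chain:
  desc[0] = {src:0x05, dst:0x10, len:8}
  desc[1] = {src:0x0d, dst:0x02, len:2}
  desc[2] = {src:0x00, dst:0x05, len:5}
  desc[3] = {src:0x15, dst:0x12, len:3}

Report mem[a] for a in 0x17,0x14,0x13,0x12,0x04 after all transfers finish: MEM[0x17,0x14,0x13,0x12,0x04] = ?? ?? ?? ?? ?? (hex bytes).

#0 dst[0x10+8] := {0xa8,0xcb,0x62,0x2f,0x8c,0x31,0xc9,0xda}
#1 dst[0x02+2] := {0xbe,0x1e}
#2 dst[0x05+5] := {0x60,0x96,0xbe,0x1e,0x67}
#3 dst[0x12+3] := {0x31,0xc9,0xda}
query mem[0x17]=0xda, mem[0x14]=0xda, mem[0x13]=0xc9, mem[0x12]=0x31, mem[0x04]=0x67

MEM[0x17,0x14,0x13,0x12,0x04] = da da c9 31 67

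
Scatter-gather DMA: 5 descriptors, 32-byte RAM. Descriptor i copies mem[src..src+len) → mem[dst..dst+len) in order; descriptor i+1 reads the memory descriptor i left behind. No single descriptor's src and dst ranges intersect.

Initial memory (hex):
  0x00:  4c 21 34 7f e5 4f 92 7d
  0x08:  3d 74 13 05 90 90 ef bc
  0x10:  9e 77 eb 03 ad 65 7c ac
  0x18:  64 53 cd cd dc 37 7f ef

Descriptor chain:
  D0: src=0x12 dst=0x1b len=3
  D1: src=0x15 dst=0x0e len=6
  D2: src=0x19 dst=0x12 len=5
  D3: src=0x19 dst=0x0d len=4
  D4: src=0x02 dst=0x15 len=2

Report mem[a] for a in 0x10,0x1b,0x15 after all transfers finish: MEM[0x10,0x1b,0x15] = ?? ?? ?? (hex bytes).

D0: mem[0x1b..0x1d] <- [eb 03 ad]
D1: mem[0x0e..0x13] <- [65 7c ac 64 53 cd]
D2: mem[0x12..0x16] <- [53 cd eb 03 ad]
D3: mem[0x0d..0x10] <- [53 cd eb 03]
D4: mem[0x15..0x16] <- [34 7f]
query mem[0x10]=0x03, mem[0x1b]=0xeb, mem[0x15]=0x34

MEM[0x10,0x1b,0x15] = 03 eb 34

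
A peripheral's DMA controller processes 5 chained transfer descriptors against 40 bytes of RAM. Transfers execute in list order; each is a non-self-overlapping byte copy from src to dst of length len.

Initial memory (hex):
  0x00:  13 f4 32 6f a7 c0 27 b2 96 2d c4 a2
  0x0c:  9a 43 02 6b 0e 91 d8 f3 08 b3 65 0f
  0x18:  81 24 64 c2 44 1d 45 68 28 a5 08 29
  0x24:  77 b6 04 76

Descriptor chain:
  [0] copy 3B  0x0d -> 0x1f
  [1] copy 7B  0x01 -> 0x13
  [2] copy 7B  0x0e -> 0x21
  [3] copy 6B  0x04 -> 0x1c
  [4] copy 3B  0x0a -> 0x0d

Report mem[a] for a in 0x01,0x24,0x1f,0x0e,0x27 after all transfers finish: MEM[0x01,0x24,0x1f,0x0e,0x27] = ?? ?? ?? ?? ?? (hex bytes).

MEM[0x01,0x24,0x1f,0x0e,0x27] = f4 91 b2 a2 32

D0: mem[0x1f..0x21] <- [43 02 6b]
D1: mem[0x13..0x19] <- [f4 32 6f a7 c0 27 b2]
D2: mem[0x21..0x27] <- [02 6b 0e 91 d8 f4 32]
D3: mem[0x1c..0x21] <- [a7 c0 27 b2 96 2d]
D4: mem[0x0d..0x0f] <- [c4 a2 9a]
query mem[0x01]=0xf4, mem[0x24]=0x91, mem[0x1f]=0xb2, mem[0x0e]=0xa2, mem[0x27]=0x32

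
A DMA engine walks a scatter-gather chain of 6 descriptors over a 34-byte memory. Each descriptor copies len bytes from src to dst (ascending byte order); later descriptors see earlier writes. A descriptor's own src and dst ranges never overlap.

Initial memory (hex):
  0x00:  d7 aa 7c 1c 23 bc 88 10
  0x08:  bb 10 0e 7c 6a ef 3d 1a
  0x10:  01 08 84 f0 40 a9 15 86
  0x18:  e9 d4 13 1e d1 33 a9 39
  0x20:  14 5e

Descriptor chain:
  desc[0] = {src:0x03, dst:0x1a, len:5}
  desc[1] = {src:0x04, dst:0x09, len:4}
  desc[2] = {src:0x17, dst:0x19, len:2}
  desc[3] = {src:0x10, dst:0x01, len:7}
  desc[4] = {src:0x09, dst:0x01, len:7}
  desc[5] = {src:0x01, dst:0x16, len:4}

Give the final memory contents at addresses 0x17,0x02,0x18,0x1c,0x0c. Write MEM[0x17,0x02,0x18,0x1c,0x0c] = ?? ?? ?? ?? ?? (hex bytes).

D0: mem[0x1a..0x1e] <- [1c 23 bc 88 10]
D1: mem[0x09..0x0c] <- [23 bc 88 10]
D2: mem[0x19..0x1a] <- [86 e9]
D3: mem[0x01..0x07] <- [01 08 84 f0 40 a9 15]
D4: mem[0x01..0x07] <- [23 bc 88 10 ef 3d 1a]
D5: mem[0x16..0x19] <- [23 bc 88 10]
query mem[0x17]=0xbc, mem[0x02]=0xbc, mem[0x18]=0x88, mem[0x1c]=0xbc, mem[0x0c]=0x10

MEM[0x17,0x02,0x18,0x1c,0x0c] = bc bc 88 bc 10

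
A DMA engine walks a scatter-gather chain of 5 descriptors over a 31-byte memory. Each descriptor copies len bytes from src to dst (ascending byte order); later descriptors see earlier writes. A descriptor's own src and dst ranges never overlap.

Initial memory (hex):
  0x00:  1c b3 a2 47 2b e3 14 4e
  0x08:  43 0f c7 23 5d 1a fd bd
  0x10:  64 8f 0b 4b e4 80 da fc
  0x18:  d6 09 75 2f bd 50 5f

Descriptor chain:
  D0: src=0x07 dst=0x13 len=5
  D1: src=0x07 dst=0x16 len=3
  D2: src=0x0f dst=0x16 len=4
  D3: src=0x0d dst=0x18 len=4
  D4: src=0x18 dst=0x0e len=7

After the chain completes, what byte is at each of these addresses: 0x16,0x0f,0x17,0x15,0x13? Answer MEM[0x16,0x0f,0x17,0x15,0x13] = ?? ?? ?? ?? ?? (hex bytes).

D0: mem[0x13..0x17] <- [4e 43 0f c7 23]
D1: mem[0x16..0x18] <- [4e 43 0f]
D2: mem[0x16..0x19] <- [bd 64 8f 0b]
D3: mem[0x18..0x1b] <- [1a fd bd 64]
D4: mem[0x0e..0x14] <- [1a fd bd 64 bd 50 5f]
query mem[0x16]=0xbd, mem[0x0f]=0xfd, mem[0x17]=0x64, mem[0x15]=0x0f, mem[0x13]=0x50

MEM[0x16,0x0f,0x17,0x15,0x13] = bd fd 64 0f 50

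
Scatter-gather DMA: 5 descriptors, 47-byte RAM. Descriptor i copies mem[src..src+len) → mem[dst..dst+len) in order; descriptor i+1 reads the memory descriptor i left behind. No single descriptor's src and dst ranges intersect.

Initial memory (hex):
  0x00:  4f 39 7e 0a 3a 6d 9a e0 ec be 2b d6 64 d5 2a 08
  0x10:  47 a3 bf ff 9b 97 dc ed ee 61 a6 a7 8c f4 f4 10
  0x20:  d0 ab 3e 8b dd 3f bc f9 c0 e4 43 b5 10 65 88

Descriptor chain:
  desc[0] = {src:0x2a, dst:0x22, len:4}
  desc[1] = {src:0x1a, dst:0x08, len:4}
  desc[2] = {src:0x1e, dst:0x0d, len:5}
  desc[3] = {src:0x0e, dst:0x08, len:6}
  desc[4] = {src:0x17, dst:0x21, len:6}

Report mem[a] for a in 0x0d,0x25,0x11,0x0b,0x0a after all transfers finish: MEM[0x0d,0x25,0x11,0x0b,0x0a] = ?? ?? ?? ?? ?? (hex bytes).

MEM[0x0d,0x25,0x11,0x0b,0x0a] = ff a7 43 43 ab

  after D0: wrote 4B at 0x22 = 43b51065
  after D1: wrote 4B at 0x08 = a6a78cf4
  after D2: wrote 5B at 0x0d = f410d0ab43
  after D3: wrote 6B at 0x08 = 10d0ab43bfff
  after D4: wrote 6B at 0x21 = edee61a6a78c
query mem[0x0d]=0xff, mem[0x25]=0xa7, mem[0x11]=0x43, mem[0x0b]=0x43, mem[0x0a]=0xab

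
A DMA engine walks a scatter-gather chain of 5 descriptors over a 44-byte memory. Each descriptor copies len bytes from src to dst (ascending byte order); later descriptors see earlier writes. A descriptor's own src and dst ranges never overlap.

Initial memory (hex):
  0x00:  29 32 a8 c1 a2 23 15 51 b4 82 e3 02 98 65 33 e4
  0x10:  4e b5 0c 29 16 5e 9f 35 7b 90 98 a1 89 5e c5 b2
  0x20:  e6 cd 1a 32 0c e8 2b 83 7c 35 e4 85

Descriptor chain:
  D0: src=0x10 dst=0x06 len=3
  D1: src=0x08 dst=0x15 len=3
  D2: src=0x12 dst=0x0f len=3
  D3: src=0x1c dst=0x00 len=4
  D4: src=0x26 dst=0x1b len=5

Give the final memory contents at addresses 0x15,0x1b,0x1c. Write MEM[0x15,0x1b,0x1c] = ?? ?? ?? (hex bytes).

  after D0: wrote 3B at 0x06 = 4eb50c
  after D1: wrote 3B at 0x15 = 0c82e3
  after D2: wrote 3B at 0x0f = 0c2916
  after D3: wrote 4B at 0x00 = 895ec5b2
  after D4: wrote 5B at 0x1b = 2b837c35e4
query mem[0x15]=0x0c, mem[0x1b]=0x2b, mem[0x1c]=0x83

MEM[0x15,0x1b,0x1c] = 0c 2b 83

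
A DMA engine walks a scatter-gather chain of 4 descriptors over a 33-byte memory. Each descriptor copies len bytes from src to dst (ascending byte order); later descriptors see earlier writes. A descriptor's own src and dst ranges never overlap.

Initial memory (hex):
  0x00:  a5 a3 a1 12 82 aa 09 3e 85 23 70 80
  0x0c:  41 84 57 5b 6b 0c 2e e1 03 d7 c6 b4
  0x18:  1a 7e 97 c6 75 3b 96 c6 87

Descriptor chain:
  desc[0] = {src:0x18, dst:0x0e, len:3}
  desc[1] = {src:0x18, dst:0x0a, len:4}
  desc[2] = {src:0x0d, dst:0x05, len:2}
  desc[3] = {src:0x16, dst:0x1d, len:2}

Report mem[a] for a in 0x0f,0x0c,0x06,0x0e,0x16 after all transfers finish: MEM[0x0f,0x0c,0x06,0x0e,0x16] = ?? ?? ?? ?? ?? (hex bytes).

MEM[0x0f,0x0c,0x06,0x0e,0x16] = 7e 97 1a 1a c6

D0: mem[0x0e..0x10] <- [1a 7e 97]
D1: mem[0x0a..0x0d] <- [1a 7e 97 c6]
D2: mem[0x05..0x06] <- [c6 1a]
D3: mem[0x1d..0x1e] <- [c6 b4]
query mem[0x0f]=0x7e, mem[0x0c]=0x97, mem[0x06]=0x1a, mem[0x0e]=0x1a, mem[0x16]=0xc6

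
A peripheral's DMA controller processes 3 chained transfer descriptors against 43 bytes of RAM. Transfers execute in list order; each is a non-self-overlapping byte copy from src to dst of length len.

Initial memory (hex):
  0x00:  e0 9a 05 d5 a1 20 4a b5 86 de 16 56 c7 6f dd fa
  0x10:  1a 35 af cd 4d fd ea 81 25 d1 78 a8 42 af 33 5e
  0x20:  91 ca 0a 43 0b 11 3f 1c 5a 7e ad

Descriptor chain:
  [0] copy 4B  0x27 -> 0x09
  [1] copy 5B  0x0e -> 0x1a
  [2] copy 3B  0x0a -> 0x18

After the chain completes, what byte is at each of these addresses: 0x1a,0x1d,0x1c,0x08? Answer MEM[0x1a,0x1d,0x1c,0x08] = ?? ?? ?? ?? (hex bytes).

[0] 0x27->0x09 len=4 : 1c 5a 7e ad
[1] 0x0e->0x1a len=5 : dd fa 1a 35 af
[2] 0x0a->0x18 len=3 : 5a 7e ad
query mem[0x1a]=0xad, mem[0x1d]=0x35, mem[0x1c]=0x1a, mem[0x08]=0x86

MEM[0x1a,0x1d,0x1c,0x08] = ad 35 1a 86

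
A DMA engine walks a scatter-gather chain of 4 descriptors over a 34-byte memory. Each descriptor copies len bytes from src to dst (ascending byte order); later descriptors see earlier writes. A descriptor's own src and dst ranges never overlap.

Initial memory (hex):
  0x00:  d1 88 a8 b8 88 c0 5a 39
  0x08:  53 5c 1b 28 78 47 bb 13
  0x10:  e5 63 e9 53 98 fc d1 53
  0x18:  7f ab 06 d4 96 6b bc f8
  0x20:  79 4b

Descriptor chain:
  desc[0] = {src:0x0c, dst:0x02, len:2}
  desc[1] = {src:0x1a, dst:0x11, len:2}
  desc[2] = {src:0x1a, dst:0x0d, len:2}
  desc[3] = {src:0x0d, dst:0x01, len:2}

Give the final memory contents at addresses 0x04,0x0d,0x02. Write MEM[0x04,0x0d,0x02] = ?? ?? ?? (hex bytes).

MEM[0x04,0x0d,0x02] = 88 06 d4

[0] 0x0c->0x02 len=2 : 78 47
[1] 0x1a->0x11 len=2 : 06 d4
[2] 0x1a->0x0d len=2 : 06 d4
[3] 0x0d->0x01 len=2 : 06 d4
query mem[0x04]=0x88, mem[0x0d]=0x06, mem[0x02]=0xd4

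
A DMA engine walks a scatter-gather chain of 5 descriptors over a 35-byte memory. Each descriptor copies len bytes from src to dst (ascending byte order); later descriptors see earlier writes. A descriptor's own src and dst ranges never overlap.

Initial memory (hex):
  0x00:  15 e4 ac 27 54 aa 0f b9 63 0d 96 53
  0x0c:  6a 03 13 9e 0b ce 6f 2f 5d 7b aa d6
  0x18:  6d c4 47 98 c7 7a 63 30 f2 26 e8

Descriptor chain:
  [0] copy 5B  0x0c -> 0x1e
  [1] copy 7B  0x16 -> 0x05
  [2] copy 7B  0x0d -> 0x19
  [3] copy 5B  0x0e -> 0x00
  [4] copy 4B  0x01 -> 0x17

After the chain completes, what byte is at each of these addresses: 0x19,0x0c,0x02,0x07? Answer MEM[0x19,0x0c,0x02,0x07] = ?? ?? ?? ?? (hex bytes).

[0] 0x0c->0x1e len=5 : 6a 03 13 9e 0b
[1] 0x16->0x05 len=7 : aa d6 6d c4 47 98 c7
[2] 0x0d->0x19 len=7 : 03 13 9e 0b ce 6f 2f
[3] 0x0e->0x00 len=5 : 13 9e 0b ce 6f
[4] 0x01->0x17 len=4 : 9e 0b ce 6f
query mem[0x19]=0xce, mem[0x0c]=0x6a, mem[0x02]=0x0b, mem[0x07]=0x6d

MEM[0x19,0x0c,0x02,0x07] = ce 6a 0b 6d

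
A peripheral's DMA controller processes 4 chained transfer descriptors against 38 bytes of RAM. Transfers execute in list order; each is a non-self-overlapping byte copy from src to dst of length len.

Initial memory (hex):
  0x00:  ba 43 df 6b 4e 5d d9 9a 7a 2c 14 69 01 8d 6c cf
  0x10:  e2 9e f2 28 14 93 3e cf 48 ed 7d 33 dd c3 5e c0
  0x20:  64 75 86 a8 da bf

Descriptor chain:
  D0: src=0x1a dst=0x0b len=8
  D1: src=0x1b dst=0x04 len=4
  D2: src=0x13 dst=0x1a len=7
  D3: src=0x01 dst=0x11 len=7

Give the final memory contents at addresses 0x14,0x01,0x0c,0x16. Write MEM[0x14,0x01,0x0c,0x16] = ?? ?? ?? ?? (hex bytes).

D0: mem[0x0b..0x12] <- [7d 33 dd c3 5e c0 64 75]
D1: mem[0x04..0x07] <- [33 dd c3 5e]
D2: mem[0x1a..0x20] <- [28 14 93 3e cf 48 ed]
D3: mem[0x11..0x17] <- [43 df 6b 33 dd c3 5e]
query mem[0x14]=0x33, mem[0x01]=0x43, mem[0x0c]=0x33, mem[0x16]=0xc3

MEM[0x14,0x01,0x0c,0x16] = 33 43 33 c3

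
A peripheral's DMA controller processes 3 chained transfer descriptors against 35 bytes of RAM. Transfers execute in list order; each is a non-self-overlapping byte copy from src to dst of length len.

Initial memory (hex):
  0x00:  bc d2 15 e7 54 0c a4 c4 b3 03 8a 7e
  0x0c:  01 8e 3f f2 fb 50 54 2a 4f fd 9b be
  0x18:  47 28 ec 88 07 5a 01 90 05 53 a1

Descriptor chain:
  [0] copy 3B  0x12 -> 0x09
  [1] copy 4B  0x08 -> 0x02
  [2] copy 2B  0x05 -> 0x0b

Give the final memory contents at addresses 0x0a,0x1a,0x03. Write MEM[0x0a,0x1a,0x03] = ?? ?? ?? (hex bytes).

D0: mem[0x09..0x0b] <- [54 2a 4f]
D1: mem[0x02..0x05] <- [b3 54 2a 4f]
D2: mem[0x0b..0x0c] <- [4f a4]
query mem[0x0a]=0x2a, mem[0x1a]=0xec, mem[0x03]=0x54

MEM[0x0a,0x1a,0x03] = 2a ec 54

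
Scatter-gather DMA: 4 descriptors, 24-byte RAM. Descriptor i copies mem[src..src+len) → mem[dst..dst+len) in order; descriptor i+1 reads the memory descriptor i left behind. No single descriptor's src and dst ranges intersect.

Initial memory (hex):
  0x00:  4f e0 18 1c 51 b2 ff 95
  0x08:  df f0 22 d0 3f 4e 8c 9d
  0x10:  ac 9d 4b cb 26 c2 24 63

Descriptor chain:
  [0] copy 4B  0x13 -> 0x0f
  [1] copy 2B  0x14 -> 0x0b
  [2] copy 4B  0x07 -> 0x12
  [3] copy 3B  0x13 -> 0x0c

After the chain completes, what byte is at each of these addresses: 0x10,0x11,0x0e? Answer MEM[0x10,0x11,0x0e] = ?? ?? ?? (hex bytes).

MEM[0x10,0x11,0x0e] = 26 c2 22

  after D0: wrote 4B at 0x0f = cb26c224
  after D1: wrote 2B at 0x0b = 26c2
  after D2: wrote 4B at 0x12 = 95dff022
  after D3: wrote 3B at 0x0c = dff022
query mem[0x10]=0x26, mem[0x11]=0xc2, mem[0x0e]=0x22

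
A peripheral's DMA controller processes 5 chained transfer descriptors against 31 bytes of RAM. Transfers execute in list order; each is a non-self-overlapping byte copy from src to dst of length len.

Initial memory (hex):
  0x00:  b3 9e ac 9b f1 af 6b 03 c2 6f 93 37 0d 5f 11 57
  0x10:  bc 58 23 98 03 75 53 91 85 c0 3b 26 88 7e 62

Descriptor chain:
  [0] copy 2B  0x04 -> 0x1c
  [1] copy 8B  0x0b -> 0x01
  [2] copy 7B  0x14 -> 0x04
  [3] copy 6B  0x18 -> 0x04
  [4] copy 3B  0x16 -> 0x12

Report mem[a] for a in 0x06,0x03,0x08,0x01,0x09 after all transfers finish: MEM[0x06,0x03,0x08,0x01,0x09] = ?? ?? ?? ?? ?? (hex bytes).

MEM[0x06,0x03,0x08,0x01,0x09] = 3b 5f f1 37 af

[0] 0x04->0x1c len=2 : f1 af
[1] 0x0b->0x01 len=8 : 37 0d 5f 11 57 bc 58 23
[2] 0x14->0x04 len=7 : 03 75 53 91 85 c0 3b
[3] 0x18->0x04 len=6 : 85 c0 3b 26 f1 af
[4] 0x16->0x12 len=3 : 53 91 85
query mem[0x06]=0x3b, mem[0x03]=0x5f, mem[0x08]=0xf1, mem[0x01]=0x37, mem[0x09]=0xaf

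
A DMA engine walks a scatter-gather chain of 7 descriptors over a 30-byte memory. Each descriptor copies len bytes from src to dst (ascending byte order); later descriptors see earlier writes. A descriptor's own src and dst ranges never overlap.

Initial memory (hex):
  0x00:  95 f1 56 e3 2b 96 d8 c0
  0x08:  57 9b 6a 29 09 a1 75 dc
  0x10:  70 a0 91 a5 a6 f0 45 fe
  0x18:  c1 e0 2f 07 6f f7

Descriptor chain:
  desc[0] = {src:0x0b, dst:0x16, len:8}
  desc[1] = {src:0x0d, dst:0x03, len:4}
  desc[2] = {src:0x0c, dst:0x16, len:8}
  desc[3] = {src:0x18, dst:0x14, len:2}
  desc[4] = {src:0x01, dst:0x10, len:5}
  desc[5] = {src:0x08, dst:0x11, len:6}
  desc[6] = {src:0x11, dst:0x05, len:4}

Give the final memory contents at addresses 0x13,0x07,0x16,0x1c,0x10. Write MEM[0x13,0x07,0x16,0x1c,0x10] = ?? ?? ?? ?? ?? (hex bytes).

MEM[0x13,0x07,0x16,0x1c,0x10] = 6a 6a a1 91 f1

#0 dst[0x16+8] := {0x29,0x09,0xa1,0x75,0xdc,0x70,0xa0,0x91}
#1 dst[0x03+4] := {0xa1,0x75,0xdc,0x70}
#2 dst[0x16+8] := {0x09,0xa1,0x75,0xdc,0x70,0xa0,0x91,0xa5}
#3 dst[0x14+2] := {0x75,0xdc}
#4 dst[0x10+5] := {0xf1,0x56,0xa1,0x75,0xdc}
#5 dst[0x11+6] := {0x57,0x9b,0x6a,0x29,0x09,0xa1}
#6 dst[0x05+4] := {0x57,0x9b,0x6a,0x29}
query mem[0x13]=0x6a, mem[0x07]=0x6a, mem[0x16]=0xa1, mem[0x1c]=0x91, mem[0x10]=0xf1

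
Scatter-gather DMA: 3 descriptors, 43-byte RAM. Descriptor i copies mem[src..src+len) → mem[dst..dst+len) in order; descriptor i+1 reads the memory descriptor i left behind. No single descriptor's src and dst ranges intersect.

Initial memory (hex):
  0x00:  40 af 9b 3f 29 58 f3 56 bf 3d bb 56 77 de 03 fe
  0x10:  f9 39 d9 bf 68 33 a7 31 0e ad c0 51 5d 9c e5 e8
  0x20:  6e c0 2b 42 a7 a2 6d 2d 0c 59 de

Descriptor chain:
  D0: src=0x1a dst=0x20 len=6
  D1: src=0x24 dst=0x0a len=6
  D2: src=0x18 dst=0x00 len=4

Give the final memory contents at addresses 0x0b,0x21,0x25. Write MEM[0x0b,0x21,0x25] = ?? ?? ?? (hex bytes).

D0: mem[0x20..0x25] <- [c0 51 5d 9c e5 e8]
D1: mem[0x0a..0x0f] <- [e5 e8 6d 2d 0c 59]
D2: mem[0x00..0x03] <- [0e ad c0 51]
query mem[0x0b]=0xe8, mem[0x21]=0x51, mem[0x25]=0xe8

MEM[0x0b,0x21,0x25] = e8 51 e8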